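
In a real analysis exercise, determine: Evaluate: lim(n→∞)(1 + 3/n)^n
This is the definition of e^3: lim(1 + 3/n)^n=e^3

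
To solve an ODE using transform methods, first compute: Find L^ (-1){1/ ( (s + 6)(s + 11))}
Partial fractions: 1/((s + 6)(s + 11)) = A/(s + 6) + B/(s + 11)
Cover-up: A = 1/(s + 11)|_{s = -6} = 1/5; B = 1/(s + 6)|_{s = -11} = -1/5
L^(-1) = (1/5)e^(-6t) - (1/5)e^(-11t)

Answer: (1/5)(e^(-6t) - e^(-11t))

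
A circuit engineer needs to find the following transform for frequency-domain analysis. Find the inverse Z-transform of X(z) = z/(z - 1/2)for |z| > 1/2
Standard pair: z/(z-a) <-> a^n*u[n] for causal signals
With a=1/2: x[n]=(1/2)^n*u[n]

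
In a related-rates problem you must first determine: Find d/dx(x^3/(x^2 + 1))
Quotient rule: (f/g)'=(f'g - fg')/g²
f=x^3, f'=3x^2
g=x^2+1, g'=2x

Answer: (3x^2·(x^2+1)-2x^4)/(x^2+1)²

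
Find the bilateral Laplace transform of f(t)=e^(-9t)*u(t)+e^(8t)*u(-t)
For e^(-9t)*u(t): L=1/(s + 9), Re(s) > -9
For e^(8t)*u(-t): L=-1/(s-8), Re(s) < 8
Combined: F(s)=1/(s + 9) - 1/(s-8), -9 < Re(s) < 8

Answer: 1/(s + 9) - 1/(s-8), ROC: -9 < Re(s) < 8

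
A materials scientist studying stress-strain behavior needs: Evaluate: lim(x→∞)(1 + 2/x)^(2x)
Rewrite as [(1+2/x)^x]^2.
lim(1+2/x)^x=e^2, so limit=(e^2)^2=e^4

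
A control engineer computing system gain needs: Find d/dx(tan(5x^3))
Chain rule: d/dx[tan(u)]=sec²(u)·u' where u=5x^3
u'=15x^2

Answer: 15x^2·sec²(5x^3)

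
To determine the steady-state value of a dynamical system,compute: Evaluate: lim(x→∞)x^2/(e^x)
Apply L'Hôpital 2 times (∞/∞ each time):
Eventually get 2!/(e^x) → 0

Answer: 0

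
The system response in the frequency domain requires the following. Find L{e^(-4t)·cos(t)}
First shifting: L{e^(at)f(t)}=F(s-a)
L{cos(t)}=s/(s² + 1)
Shift: (s + 4)/((s + 4)² + 1)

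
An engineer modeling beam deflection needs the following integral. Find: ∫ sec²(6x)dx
Since d/dx[tan(6x)] = 6sec²(6x), integral = tan(6x)/6 + C

Answer: (1/6)tan(6x) + C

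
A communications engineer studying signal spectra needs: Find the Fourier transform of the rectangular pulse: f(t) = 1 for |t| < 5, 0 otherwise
F(omega)=integral from -5 to 5 of e^(-j * omega * t) dt
=2 * sin(5 * omega)/omega=10 * sinc(5 * omega/pi)

Answer: 2 * sin(5 * omega)/omega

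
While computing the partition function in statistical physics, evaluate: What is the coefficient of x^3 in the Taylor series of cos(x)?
cos(x) has only even powers. Coefficient of x^3=0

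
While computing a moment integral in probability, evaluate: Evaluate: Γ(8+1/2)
Γ(n + 1/2) = (2n)!√π/(4^n·n!)
= 20922789888000√π/(65536·40320) = (2027025/256)·√π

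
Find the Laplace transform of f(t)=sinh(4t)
L{sinh(at)} = a/(s²-a²)
L{sinh(4t)} = 4/(s²-16)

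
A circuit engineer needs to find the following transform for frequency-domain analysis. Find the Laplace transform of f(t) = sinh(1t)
L{sinh(at)} = a/(s²-a²)
L{sinh(1t)} = 1/(s²-1)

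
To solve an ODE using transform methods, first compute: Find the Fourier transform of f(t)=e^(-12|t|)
Using the standard pair: F{e^(-a|t|)}=2a/(a^2 + omega^2)
With a=12: F(omega)=24/(144 + omega^2)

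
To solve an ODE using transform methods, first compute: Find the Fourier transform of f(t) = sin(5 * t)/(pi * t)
sin(W*t)/(pi*t) = (W/pi)*sinc(W*t/pi) is the impulse response of the ideal low-pass filter with cutoff W (here W = 5).
Its Fourier transform is a rectangular function:
F(omega) = 1 for |omega| < 5, 0 otherwise

Answer: rect(omega/10) [i.e., 1 for |omega| < 5, 0 otherwise]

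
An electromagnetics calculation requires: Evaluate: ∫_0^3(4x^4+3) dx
Step 1: Find antiderivative F(x) = (4/5)x^5 + 3x
Step 2: F(3) - F(0) = 1017/5 - (0) = 1017/5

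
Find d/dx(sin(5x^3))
Chain rule: d/dx[sin(u)]=cos(u)·u' where u=5x^3
u'=15x^2

Answer: 15x^2·cos(5x^3)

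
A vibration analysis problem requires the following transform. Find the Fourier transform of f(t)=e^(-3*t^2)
The Fourier transform of a Gaussian e^(-a*t^2) is sqrt(pi/a)*e^(-omega^2/(4a)).
With a=3: F(omega)=sqrt(pi/3)*e^(-omega^2/12)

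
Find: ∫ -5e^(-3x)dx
Since d/dx[e^(-3x)] = -3e^(-3x), we get 5/3 e^(-3x) + C

Answer: (5/3)e^(-3x) + C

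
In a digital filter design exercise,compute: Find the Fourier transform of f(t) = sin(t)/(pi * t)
sin(W * t)/(pi * t) = (W/pi) * sinc(W * t/pi) is the impulse response of the ideal low-pass filter with cutoff W (here W = 1).
Its Fourier transform is a rectangular function:
F(omega) = 1 for |omega| < 1, 0 otherwise

Answer: rect(omega/2) [i.e., 1 for |omega| < 1, 0 otherwise]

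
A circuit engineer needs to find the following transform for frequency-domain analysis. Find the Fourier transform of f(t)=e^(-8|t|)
Using the standard pair: F{e^(-a|t|)}=2a/(a^2+omega^2)
With a=8: F(omega)=16/(64+omega^2)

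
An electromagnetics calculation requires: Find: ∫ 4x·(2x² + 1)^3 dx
Let u = 2x² + 1, du = 4x dx
∫ u^3 du = u^4/4 + C

Answer: (2x² + 1)^4/4 + C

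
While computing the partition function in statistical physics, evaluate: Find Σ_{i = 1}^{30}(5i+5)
=5·Σ i + 5·30=5·465 + 150=2475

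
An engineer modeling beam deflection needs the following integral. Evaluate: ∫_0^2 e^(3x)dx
Antiderivative: (1/3)e^(3x)
Evaluate: (1/3)(e^6-1)

Answer: (e^6-1)/3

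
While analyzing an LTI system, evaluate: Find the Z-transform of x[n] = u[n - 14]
Using the time-shift property: Z{u[n-14]} = z^(-14)*z/(z-1)
= z^(-13)/(z-1)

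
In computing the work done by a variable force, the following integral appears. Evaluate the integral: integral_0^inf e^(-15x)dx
integral_0^inf e^(-15x) dx = [-1/15 * e^(-15x)]_0^inf
= 0 - (-1/15) = 1/15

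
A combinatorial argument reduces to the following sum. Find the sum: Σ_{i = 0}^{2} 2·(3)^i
Geometric series: S = a(1 - r^n)/(1 - r)
a = 2, r = 3, n = 3
S = 2(1 - 27)/-2 = 26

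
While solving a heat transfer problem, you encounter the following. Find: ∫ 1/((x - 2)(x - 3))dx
Partial fractions: 1/((x-2)(x-3))=A/(x-2) + B/(x-3)
A=-1, B=1
∫ [-1· 1/(x-2) + 1· 1/(x-3)] dx
=(1)[ln|x-3| - ln|x-2|] + C

Answer: ln|(x-3)/(x-2)| + C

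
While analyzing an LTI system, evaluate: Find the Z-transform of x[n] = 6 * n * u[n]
Z{n*u[n]} = z/(z-1)^2
By linearity: Z{6*n*u[n]} = 6z/(z-1)^2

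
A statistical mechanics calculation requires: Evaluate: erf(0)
erf(0)=0 (error function is odd and erf(0)=0 by definition)

Answer: 0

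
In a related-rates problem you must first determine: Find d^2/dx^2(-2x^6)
Apply power rule 2 times:
d^1: -12x^5
d^2: -60x^4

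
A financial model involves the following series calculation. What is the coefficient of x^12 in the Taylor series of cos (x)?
cos(x)=Σ (-1)^k x^(2k)/(2k)!
For x^12: (-1)^6/12!=1/479001600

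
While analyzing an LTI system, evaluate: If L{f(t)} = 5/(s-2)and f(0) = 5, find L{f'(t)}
L{f'(t)} = s·F(s) - f(0) = 5s/(s-2) - 5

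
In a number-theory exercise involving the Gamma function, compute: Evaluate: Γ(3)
Γ(n)=(n-1)! for positive integers
Γ(3)=2!=2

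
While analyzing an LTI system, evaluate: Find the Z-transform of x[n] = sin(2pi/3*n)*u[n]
Z{sin(w0 * n) * u[n]}=z * sin(w0)/(z^2-2z * cos(w0)+1)
With w0=2pi/3: X(z)=z * sin(2pi/3)/(z^2-2z * cos(2pi/3)+1)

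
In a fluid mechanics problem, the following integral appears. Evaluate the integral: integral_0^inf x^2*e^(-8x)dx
This is a Gamma integral. Substitute u=8x (du=8 dx):
integral_0^inf x^2*e^(-8x) dx=(1/8^3) integral_0^inf u^2*e^(-u) du
=Gamma(3)/8^3=2!/8^3=2/512

Answer: 1/256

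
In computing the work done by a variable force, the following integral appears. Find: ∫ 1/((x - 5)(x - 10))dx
Partial fractions: 1/((x-5)(x-10))=A/(x-5)+B/(x-10)
A=-1/5, B=1/5
∫ [-1/5· 1/(x-5)+1/5· 1/(x-10)] dx
=(1/5)[ln|x-10| - ln|x-5|]+C

Answer: (1/5)·ln|(x-10)/(x-5)|+C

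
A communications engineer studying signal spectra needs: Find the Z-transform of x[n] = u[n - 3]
Using the time-shift property: Z{u[n-3]} = z^(-3) * z/(z-1)
= z^(-2)/(z-1)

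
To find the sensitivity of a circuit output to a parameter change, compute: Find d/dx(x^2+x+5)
Power rule: d/dx(ax^n)=n·a·x^(n-1)
Term by term: 2·x+1

Answer: 2x+1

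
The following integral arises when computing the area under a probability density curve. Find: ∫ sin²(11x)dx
Using identity sin²(u)=(1 - cos(2u))/2:
∫ (1 - cos(22x))/2 dx=x/2 - sin(22x)/44 + C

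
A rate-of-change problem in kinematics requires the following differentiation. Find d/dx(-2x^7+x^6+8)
Power rule: d/dx(ax^n) = n·a·x^(n-1)
Term by term: -14·x^6 + 6·x^5

Answer: -14x^6 + 6x^5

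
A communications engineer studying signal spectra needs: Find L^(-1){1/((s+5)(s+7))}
Partial fractions: 1/((s + 5)(s + 7)) = A/(s + 5) + B/(s + 7)
Cover-up: A = 1/(s + 7)|_{s = -5} = 1/2; B = 1/(s + 5)|_{s = -7} = -1/2
L^(-1) = (1/2)e^(-5t) - (1/2)e^(-7t)

Answer: (1/2)(e^(-5t) - e^(-7t))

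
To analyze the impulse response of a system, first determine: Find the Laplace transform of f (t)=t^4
L{t^n} = n!/s^(n+1)
L{t^4} = 4!/s^5 = 24/s^5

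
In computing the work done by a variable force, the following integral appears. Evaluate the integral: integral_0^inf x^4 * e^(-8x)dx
This is a Gamma integral. Substitute u=8x (du=8 dx):
integral_0^inf x^4*e^(-8x) dx=(1/8^5) integral_0^inf u^4*e^(-u) du
=Gamma(5)/8^5=4!/8^5=24/32768

Answer: 3/4096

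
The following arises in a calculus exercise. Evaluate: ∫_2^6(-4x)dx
Step 1: Find antiderivative F(x) = -2x^2
Step 2: F(6) - F(2) = -72 - (-8) = -64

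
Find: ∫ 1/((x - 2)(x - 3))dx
Partial fractions: 1/((x-2)(x-3))=A/(x-2)+B/(x-3)
A=-1, B=1
∫ [-1· 1/(x-2)+1· 1/(x-3)] dx
=(1)[ln|x-3| - ln|x-2|]+C

Answer: ln|(x-3)/(x-2)|+C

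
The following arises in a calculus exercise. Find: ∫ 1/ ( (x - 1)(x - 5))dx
Partial fractions: 1/((x-1)(x-5))=A/(x-1) + B/(x-5)
A=-1/4, B=1/4
∫ [-1/4· 1/(x-1) + 1/4· 1/(x-5)] dx
=(1/4)[ln|x-5| - ln|x-1|] + C

Answer: (1/4)·ln|(x-5)/(x-1)| + C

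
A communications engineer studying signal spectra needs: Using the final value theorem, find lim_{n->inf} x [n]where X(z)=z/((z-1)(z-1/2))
Final value theorem: lim x[n]=lim_{z->1} (z-1) * X(z)
(z-1) * X(z)=z/(z-1/2)
As z->1: 1/(1 - 1/2)=1/(1/2)=2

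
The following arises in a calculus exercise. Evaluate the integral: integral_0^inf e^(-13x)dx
integral_0^inf e^(-13x) dx = [-1/13 * e^(-13x)]_0^inf
= 0 - (-1/13) = 1/13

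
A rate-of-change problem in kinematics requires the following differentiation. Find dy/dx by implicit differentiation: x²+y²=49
Differentiate both sides: 2x + 2y·(dy/dx) = 0
Solve: dy/dx = -2x/(2y) = -x/y

Answer: dy/dx = -x/y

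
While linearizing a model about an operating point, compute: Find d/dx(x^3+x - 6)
Power rule: d/dx(ax^n)=n·a·x^(n-1)
Term by term: 3·x^2 + 1

Answer: 3x^2 + 1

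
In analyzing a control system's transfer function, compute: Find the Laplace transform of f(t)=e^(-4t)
L{e^(at)} = 1/(s-a)
L{e^(-4t)} = 1/(s + 4)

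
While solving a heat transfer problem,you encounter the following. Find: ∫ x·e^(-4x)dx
Integration by parts: u=x, dv=e^(-4x) dx
du=dx, v=e^(-4x)/(-4)
=x·e^(-4x)/(-4) - ∫ e^(-4x)/(-4) dx
=x·e^(-4x)/(-4) - e^(-4x)/16 + C

Answer: e^(-4x)(x/(-4) - 1/16) + C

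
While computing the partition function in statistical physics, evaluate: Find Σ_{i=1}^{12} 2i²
= 2·n(n + 1)(2n + 1)/6 = 2·12·13·25/6 = 1300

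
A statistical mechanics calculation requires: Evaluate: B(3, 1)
B(x,y)=Γ(x)Γ(y)/Γ(x+y)=(x-1)!(y-1)!/(x+y-1)!
B(3,1)=2!·0!/3!=1/3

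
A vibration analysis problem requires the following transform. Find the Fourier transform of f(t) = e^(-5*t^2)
The Fourier transform of a Gaussian e^(-a*t^2) is sqrt(pi/a)*e^(-omega^2/(4a)).
With a=5: F(omega)=sqrt(pi/5)*e^(-omega^2/20)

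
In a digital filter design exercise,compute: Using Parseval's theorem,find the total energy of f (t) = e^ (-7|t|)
Parseval's theorem: E = integral |f(t)|^2 dt = (1/2pi) integral |F(omega)|^2 domega
E = integral_{-inf}^{inf} e^(-14|t|) dt = 2*integral_0^inf e^(-14t) dt = 2/(2*7) = 1/7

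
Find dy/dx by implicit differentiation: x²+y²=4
Differentiate both sides: 2x+2y·(dy/dx)=0
Solve: dy/dx=-2x/(2y)=-x/y

Answer: dy/dx=-x/y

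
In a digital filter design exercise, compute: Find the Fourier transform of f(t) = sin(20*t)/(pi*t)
sin(W * t)/(pi * t)=(W/pi) * sinc(W * t/pi) is the impulse response of the ideal low-pass filter with cutoff W (here W=20).
Its Fourier transform is a rectangular function:
F(omega)=1 for |omega| < 20, 0 otherwise

Answer: rect(omega/40) [i.e., 1 for |omega| < 20, 0 otherwise]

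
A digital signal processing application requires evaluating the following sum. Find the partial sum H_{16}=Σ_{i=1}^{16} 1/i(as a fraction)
H_16 = 1+1/2+1/3+...+1/16
= 2436559/720720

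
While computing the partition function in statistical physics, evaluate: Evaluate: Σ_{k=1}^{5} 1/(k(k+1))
Partial fractions: 1/(k(k + 1)) = 1/k - 1/(k + 1)
Telescoping sum: 1(1 - 1/6) = 1·5/6

Answer: 5/6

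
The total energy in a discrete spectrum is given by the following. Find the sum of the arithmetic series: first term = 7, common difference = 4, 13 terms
Last term: a_n = 7+(13-1)·4 = 55
Sum = n(a_1+a_n)/2 = 13(7+55)/2 = 403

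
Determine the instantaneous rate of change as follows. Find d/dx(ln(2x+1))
Chain rule: d/dx[ln(u)] = u'/u where u = 2x + 1
u' = 2

Answer: (2)/(2x + 1)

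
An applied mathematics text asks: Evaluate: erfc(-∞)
erfc(x)=1 - erf(x); erfc(-∞)=1 - erf(-∞)=1 - (-1)=2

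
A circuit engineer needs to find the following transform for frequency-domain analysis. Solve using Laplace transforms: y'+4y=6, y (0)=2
Take L of both sides: sY(s) - 2 + 4Y(s)=6/s
Y(s)(s + 4)=6/s + 2
Y(s)=6/(s(s + 4)) + 2/(s + 4)
Partial fractions: 6/(s(s + 4))=(3/2)/s - (3/2)/(s + 4)
So Y(s)=(3/2)/s + (1/2)/(s + 4)
Inverse transform (L^(-1){1/s}=1, L^(-1){1/(s + 4)}=e^(-4t)):

Answer: y(t)=3/2 + (1/2)·e^(-4t)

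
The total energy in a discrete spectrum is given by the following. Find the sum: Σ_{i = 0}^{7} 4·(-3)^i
Geometric series: S = a(1 - r^n)/(1 - r)
a = 4, r = -3, n = 8
S = 4(1 - 6561)/4 = -6560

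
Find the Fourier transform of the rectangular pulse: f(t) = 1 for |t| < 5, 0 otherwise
F(omega)=integral from -5 to 5 of e^(-j*omega*t) dt
=2*sin(5*omega)/omega=10*sinc(5*omega/pi)

Answer: 2*sin(5*omega)/omega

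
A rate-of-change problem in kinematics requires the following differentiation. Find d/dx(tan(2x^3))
Chain rule: d/dx[tan(u)] = sec²(u)·u' where u = 2x^3
u' = 6x^2

Answer: 6x^2·sec²(2x^3)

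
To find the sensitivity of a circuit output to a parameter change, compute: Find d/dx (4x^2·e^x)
Product rule: (fg)' = f'g+fg'
f = 4x^2, f' = 8x
g = e^x, g' = e^x

Answer: 8x·e^x+4x^2·e^x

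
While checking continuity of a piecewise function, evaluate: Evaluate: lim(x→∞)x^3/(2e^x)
Apply L'Hôpital 3 times (∞/∞ each time):
Eventually get 3!/(2e^x) → 0

Answer: 0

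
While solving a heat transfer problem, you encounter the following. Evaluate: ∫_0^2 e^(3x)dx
Antiderivative: (1/3)e^(3x)
Evaluate: (1/3)(e^6 - 1)

Answer: (e^6 - 1)/3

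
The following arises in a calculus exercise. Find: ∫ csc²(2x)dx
Since d/dx[-cot(2x)] = 2csc²(2x), integral = -cot(2x)/2 + C

Answer: (-1/2)cot(2x) + C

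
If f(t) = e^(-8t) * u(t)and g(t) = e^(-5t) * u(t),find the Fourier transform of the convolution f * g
By the convolution theorem: F{f * g}=F(omega) * G(omega)
F(omega)=1/(8+j * omega), G(omega)=1/(5+j * omega)
F{f * g}=1/((8+j * omega)(5+j * omega))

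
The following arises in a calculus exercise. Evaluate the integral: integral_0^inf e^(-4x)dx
integral_0^inf e^(-4x) dx = [-1/4*e^(-4x)]_0^inf
= 0 - (-1/4) = 1/4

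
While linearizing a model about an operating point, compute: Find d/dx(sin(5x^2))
Chain rule: d/dx[sin(u)] = cos(u)·u' where u = 5x^2
u' = 10x

Answer: 10x·cos(5x^2)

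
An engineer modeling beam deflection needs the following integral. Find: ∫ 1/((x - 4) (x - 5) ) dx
Partial fractions: 1/((x-4)(x-5))=A/(x-4)+B/(x-5)
A=-1, B=1
∫ [-1· 1/(x-4)+1· 1/(x-5)] dx
=(1)[ln|x-5| - ln|x-4|]+C

Answer: ln|(x-5)/(x-4)|+C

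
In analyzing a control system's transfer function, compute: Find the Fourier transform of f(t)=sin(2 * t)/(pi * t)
sin(W * t)/(pi * t)=(W/pi) * sinc(W * t/pi) is the impulse response of the ideal low-pass filter with cutoff W (here W=2).
Its Fourier transform is a rectangular function:
F(omega)=1 for |omega| < 2, 0 otherwise

Answer: rect(omega/4) [i.e., 1 for |omega| < 2, 0 otherwise]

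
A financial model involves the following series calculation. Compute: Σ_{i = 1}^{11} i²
Using formula: Σ i^2 = n(n+1)(2n+1)/6 = 11·12·23/6 = 506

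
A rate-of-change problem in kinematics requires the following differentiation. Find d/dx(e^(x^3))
Chain rule: d/dx[e^u]=e^u · u' where u=x^3
u'=3x^2

Answer: 3x^2·e^(x^3)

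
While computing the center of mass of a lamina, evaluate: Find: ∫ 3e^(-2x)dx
Since d/dx[e^(-2x)] = -2e^(-2x), we get -3/2 e^(-2x)+C

Answer: (-3/2)e^(-2x)+C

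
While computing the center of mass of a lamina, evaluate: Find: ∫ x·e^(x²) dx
Let u=x², du=2x dx
∫ (1/2)e^u du=e^u/2+C

Answer: e^(x²)/2+C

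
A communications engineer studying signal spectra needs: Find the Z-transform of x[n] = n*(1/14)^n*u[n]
Using the property Z{n*a^n*u[n]}=az/(z-a)^2
With a=1/14: X(z)=(1/14)z/(z - 1/14)^2, |z| > 1/14

Answer: (1/14)z/(z - 1/14)^2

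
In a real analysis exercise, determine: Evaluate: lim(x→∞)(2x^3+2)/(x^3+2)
Divide numerator and denominator by x^3:
lim (2 + 2/x^3)/(1 + 2/x^3) = 2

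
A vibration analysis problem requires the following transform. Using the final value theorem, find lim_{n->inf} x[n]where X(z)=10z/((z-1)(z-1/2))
Final value theorem: lim x[n] = lim_{z->1} (z-1)*X(z)
(z-1)*X(z) = 10z/(z-1/2)
As z->1: 10/(1-1/2) = 10/(1/2) = 20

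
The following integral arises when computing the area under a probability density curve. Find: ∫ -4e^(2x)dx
Since d/dx[e^(2x)] = 2e^(2x), we get -2 e^(2x) + C

Answer: -2e^(2x) + C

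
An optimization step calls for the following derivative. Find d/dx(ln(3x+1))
Chain rule: d/dx[ln(u)]=u'/u where u=3x+1
u'=3

Answer: (3)/(3x+1)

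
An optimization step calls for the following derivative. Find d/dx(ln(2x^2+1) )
Chain rule: d/dx[ln(u)] = u'/u where u = 2x^2 + 1
u' = 4x

Answer: (4x)/(2x^2 + 1)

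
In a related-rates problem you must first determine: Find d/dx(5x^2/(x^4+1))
Quotient rule: (f/g)' = (f'g - fg')/g²
f = 5x^2, f' = 10x
g = x^4 + 1, g' = 4x^3

Answer: (10x·(x^4 + 1) - 20x^5)/(x^4 + 1)²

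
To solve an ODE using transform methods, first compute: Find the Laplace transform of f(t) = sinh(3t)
L{sinh(at)}=a/(s²-a²)
L{sinh(3t)}=3/(s²-9)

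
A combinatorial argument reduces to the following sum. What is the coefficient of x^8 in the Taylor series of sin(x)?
sin(x) has only odd powers. Coefficient of x^8=0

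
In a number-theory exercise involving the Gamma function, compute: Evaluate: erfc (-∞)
erfc(x)=1 - erf(x); erfc(-∞)=1 - erf(-∞)=1 - (-1)=2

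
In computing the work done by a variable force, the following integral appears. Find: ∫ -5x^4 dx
Using power rule: ∫ -5x^4 dx=-5/5 x^5 + C=-x^5 + C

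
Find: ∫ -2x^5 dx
Using power rule: ∫ -2x^5 dx = -2/6 x^6+C = (-1/3)x^6+C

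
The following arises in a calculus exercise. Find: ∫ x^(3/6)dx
Power rule: ∫ x^(1/2) dx = x^(3/2)/(3/2)+C

Answer: (2/3)·x^(3/2)+C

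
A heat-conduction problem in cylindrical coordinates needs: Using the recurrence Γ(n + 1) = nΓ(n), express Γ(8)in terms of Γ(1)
Γ(8) = 7Γ(7) = 7·6Γ(6) = ... = 7!·Γ(1) = 5040·Γ(1)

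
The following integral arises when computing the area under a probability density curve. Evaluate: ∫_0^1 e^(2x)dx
Antiderivative: (1/2)e^(2x)
Evaluate: (1/2)(e^2-1)

Answer: (e^2-1)/2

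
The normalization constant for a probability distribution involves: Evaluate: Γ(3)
Γ(n) = (n-1)! for positive integers
Γ(3) = 2! = 2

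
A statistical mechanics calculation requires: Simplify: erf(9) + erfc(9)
By definition erfc(x) = 1 - erf(x)
erf(9)+erfc(9) = erf(9)+1 - erf(9) = 1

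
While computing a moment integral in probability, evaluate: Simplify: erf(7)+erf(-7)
erf is odd: erf(-7) = -erf(7)
erf(7)+erf(-7) = erf(7) - erf(7) = 0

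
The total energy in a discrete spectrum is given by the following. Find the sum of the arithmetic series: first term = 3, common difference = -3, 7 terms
Last term: a_n = 3 + (7 - 1)·-3 = -15
Sum = n(a_1 + a_n)/2 = 7(3 + (-15))/2 = -42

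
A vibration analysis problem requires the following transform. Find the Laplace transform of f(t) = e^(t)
L{e^(at)} = 1/(s-a)
L{e^(t)} = 1/(s-1)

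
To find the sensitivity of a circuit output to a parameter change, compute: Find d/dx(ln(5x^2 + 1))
Chain rule: d/dx[ln(u)] = u'/u where u = 5x^2 + 1
u' = 10x

Answer: (10x)/(5x^2 + 1)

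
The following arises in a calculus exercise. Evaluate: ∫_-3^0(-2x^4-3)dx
Step 1: Find antiderivative F(x) = (-2/5)x^5 - 3x
Step 2: F(0) - F(-3) = 0 - (531/5) = -531/5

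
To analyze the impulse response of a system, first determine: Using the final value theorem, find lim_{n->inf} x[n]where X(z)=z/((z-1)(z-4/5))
Final value theorem: lim x[n]=lim_{z->1} (z-1)*X(z)
(z-1)*X(z)=z/(z-4/5)
As z->1: 1/(1-4/5)=1/(1/5)=5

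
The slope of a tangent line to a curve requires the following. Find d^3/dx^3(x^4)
Apply power rule 3 times:
d^1: 4x^3
d^2: 12x^2
d^3: 24x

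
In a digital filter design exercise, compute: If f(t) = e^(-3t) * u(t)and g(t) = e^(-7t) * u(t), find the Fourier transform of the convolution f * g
By the convolution theorem: F{f * g} = F(omega) * G(omega)
F(omega) = 1/(3+j * omega), G(omega) = 1/(7+j * omega)
F{f * g} = 1/((3+j * omega)(7+j * omega))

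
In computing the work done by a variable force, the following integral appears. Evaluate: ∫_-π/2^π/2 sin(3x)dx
Antiderivative: -cos(3x)/3
Evaluate at bounds: [-cos(3·π/2)/3] - [-cos(3·-π/2)/3]
=(-(0)+(0))/3=0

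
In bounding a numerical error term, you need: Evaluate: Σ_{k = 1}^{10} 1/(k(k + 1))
Partial fractions: 1/(k(k + 1)) = 1/k - 1/(k + 1)
Telescoping sum: 1(1 - 1/11) = 1·10/11

Answer: 10/11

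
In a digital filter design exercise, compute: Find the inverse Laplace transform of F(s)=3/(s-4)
L^(-1){3/(s-a)}=c·e^(at)
Here a=4, c=3

Answer: 3e^(4t)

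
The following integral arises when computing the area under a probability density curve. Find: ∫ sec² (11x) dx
Since d/dx[tan(11x)] = 11sec²(11x), integral = tan(11x)/11+C

Answer: (1/11)tan(11x)+C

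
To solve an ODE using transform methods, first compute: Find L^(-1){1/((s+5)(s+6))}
Partial fractions: 1/((s+5)(s+6))=A/(s+5)+B/(s+6)
Cover-up: A=1/(s+6)|_{s=-5}=1; B=1/(s+5)|_{s=-6}=-1
L^(-1)=e^(-5t) - e^(-6t)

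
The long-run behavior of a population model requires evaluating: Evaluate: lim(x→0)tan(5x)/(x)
tan(u) ≈ u for small u:
tan(5x)/(x) ≈ 5x/(x)=5/1

Answer: 5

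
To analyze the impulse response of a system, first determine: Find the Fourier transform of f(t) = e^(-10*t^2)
The Fourier transform of a Gaussian e^(-a*t^2) is sqrt(pi/a)*e^(-omega^2/(4a)).
With a=10: F(omega)=sqrt(pi/10)*e^(-omega^2/40)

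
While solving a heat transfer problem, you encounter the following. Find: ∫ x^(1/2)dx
Power rule: ∫ x^(1/2) dx=x^(3/2)/(3/2) + C

Answer: (2/3)·x^(3/2) + C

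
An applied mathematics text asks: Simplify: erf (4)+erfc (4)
By definition erfc(x)=1 - erf(x)
erf(4)+erfc(4)=erf(4)+1 - erf(4)=1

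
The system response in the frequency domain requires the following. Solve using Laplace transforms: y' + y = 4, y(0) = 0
Take L of both sides: sY(s)-0+Y(s) = 4/s
Y(s)(s+1) = 4/s+0
Y(s) = 4/(s(s+1))+0/(s+1)
Partial fractions: 4/(s(s+1)) = 4/s - 4/(s+1)
So Y(s) = 4/s - 4/(s+1)
Inverse transform (L^(-1){1/s} = 1, L^(-1){1/(s+1)} = e^(-t)):

Answer: y(t) = 4-4·e^(-t)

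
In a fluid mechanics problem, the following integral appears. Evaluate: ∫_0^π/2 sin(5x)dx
Antiderivative: -cos(5x)/5
Evaluate at bounds: [-cos(5·π/2)/5] - [-cos(5·0)/5]
=(-(0) + (1))/5=1/5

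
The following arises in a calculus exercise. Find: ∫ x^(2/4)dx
Power rule: ∫ x^(1/2) dx=x^(3/2)/(3/2) + C

Answer: (2/3)·x^(3/2) + C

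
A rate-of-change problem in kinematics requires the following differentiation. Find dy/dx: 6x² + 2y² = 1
Differentiate: 12x+4y·(dy/dx)=0
dy/dx=-12x/(4y)=-3·(x/y)

Answer: dy/dx=-3·(x/y)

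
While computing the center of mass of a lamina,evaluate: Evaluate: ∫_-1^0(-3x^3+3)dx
Step 1: Find antiderivative F(x) = (-3/4)x^4 + 3x
Step 2: F(0) - F(-1) = 0 - (-15/4) = 15/4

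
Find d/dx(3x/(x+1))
Quotient rule: (f/g)'=(f'g - fg')/g²
f=3x, f'=3
g=x+1, g'=1

Answer: (3·(x+1)-3x)/(x+1)²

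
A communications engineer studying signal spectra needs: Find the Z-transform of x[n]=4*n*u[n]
Z{n*u[n]} = z/(z-1)^2
By linearity: Z{4*n*u[n]} = 4z/(z-1)^2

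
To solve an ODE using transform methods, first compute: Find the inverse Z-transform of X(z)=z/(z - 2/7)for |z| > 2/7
Standard pair: z/(z-a) <-> a^n * u[n] for causal signals
With a = 2/7: x[n] = (2/7)^n * u[n]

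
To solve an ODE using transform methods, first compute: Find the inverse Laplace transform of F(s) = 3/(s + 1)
L^(-1){3/(s-a)}=c·e^(at)
Here a=-1, c=3

Answer: 3e^(-t)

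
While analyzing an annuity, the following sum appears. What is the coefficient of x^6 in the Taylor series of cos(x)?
cos(x) = Σ (-1)^k x^(2k)/(2k)!
For x^6: (-1)^3/6! = -1/720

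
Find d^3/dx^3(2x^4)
Apply power rule 3 times:
d^1: 8x^3
d^2: 24x^2
d^3: 48x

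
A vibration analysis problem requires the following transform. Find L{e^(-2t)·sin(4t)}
First shifting: L{e^(at)f(t)}=F(s-a)
L{sin(4t)}=4/(s² + 16)
Shift: 4/((s + 2)² + 16)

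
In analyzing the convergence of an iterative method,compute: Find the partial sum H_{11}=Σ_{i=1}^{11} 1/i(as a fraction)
H_11 = 1 + 1/2 + 1/3 + ... + 1/11
= 83711/27720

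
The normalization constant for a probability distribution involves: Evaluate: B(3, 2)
B(x,y)=Γ(x)Γ(y)/Γ(x + y)=(x-1)!(y-1)!/(x + y-1)!
B(3,2)=2!·1!/4!=1/12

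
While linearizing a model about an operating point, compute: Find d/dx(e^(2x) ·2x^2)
Product rule: (fg)'=f'g + fg'
f=e^(2x), f'=2·e^(2x)
g=2x^2, g'=4x

Answer: 4·e^(2x)·x^2 + 4·e^(2x)·x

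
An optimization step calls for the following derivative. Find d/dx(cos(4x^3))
Chain rule: d/dx[cos(u)]=-sin(u)·u' where u=4x^3
u'=12x^2

Answer: -12x^2·sin(4x^3)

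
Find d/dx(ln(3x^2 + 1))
Chain rule: d/dx[ln(u)]=u'/u where u=3x^2 + 1
u'=6x

Answer: (6x)/(3x^2 + 1)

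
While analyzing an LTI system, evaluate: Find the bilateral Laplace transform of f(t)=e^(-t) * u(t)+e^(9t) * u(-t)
For e^(-t)*u(t): L=1/(s + 1), Re(s) > -1
For e^(9t)*u(-t): L=-1/(s-9), Re(s) < 9
Combined: F(s)=1/(s + 1) - 1/(s-9), -1 < Re(s) < 9

Answer: 1/(s + 1) - 1/(s-9), ROC: -1 < Re(s) < 9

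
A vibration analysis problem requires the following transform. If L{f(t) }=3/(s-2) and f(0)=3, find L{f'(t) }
L{f'(t)} = s·F(s) - f(0) = 3s/(s-2)-3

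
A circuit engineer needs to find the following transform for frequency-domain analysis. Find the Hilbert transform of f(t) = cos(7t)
The Hilbert transform shifts each frequency component by -pi/2.
H{cos(wt)}=sin(wt)
With w=7: H{cos(7t)}=sin(7t)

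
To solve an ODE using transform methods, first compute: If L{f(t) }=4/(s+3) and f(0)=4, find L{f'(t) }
L{f'(t)}=s·F(s) - f(0)=4s/(s+3)-4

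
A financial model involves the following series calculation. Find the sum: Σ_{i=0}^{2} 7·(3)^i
Geometric series: S=a(1 - r^n)/(1 - r)
a=7, r=3, n=3
S=7(1-27)/-2=91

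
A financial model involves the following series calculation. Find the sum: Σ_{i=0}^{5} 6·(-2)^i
Geometric series: S=a(1 - r^n)/(1 - r)
a=6, r=-2, n=6
S=6(1 - 64)/3=-126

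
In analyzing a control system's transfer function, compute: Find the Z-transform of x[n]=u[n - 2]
Using the time-shift property: Z{u[n-2]}=z^(-2) * z/(z-1)
=z^(-1)/(z-1)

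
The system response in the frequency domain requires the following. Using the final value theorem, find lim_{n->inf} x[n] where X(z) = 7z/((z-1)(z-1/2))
Final value theorem: lim x[n]=lim_{z->1} (z-1)*X(z)
(z-1)*X(z)=7z/(z-1/2)
As z->1: 7/(1-1/2)=7/(1/2)=14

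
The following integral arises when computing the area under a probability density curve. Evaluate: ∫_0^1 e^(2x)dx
Antiderivative: (1/2)e^(2x)
Evaluate: (1/2)(e^2 - 1)

Answer: (e^2 - 1)/2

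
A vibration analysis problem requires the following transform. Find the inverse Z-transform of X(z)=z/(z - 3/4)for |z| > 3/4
Standard pair: z/(z-a) <-> a^n*u[n] for causal signals
With a = 3/4: x[n] = (3/4)^n*u[n]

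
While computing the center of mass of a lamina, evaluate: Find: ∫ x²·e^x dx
Integration by parts twice:
First: u = x², dv = e^x dx => x²e^x - 2∫ xe^x dx
Second: u = x, dv = e^x dx => xe^x - e^x
Combining: x²e^x - 2xe^x + 2e^x + C

Answer: e^x(x² - 2x + 2) + C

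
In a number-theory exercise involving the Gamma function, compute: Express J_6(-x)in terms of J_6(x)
For integer n: J_n(-x) = (-1)^n J_n(x)
With n = 6: J_6(-x) = (-1)^6 J_6(x) = J_6(x)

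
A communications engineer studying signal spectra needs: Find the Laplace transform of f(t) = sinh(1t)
L{sinh(at)} = a/(s²-a²)
L{sinh(1t)} = 1/(s²-1)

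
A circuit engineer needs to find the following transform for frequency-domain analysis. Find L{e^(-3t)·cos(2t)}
First shifting: L{e^(at)f(t)} = F(s-a)
L{cos(2t)} = s/(s²+4)
Shift: (s+3)/((s+3)²+4)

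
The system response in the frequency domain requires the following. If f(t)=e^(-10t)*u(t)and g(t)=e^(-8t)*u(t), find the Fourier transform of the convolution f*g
By the convolution theorem: F{f*g}=F(omega)*G(omega)
F(omega)=1/(10+j*omega), G(omega)=1/(8+j*omega)
F{f*g}=1/((10+j*omega)(8+j*omega))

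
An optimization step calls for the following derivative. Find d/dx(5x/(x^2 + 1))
Quotient rule: (f/g)' = (f'g - fg')/g²
f = 5x, f' = 5
g = x^2 + 1, g' = 2x

Answer: (5·(x^2 + 1) - 10x^2)/(x^2 + 1)²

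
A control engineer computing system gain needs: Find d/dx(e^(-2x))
Chain rule: d/dx[e^u] = e^u · u' where u = -2x
u' = -2

Answer: -2·e^(-2x)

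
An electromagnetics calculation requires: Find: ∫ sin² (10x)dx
Using identity sin²(u) = (1 - cos(2u))/2:
∫ (1 - cos(20x))/2 dx = x/2 - sin(20x)/40 + C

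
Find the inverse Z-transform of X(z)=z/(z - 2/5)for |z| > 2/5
Standard pair: z/(z-a) <-> a^n * u[n] for causal signals
With a = 2/5: x[n] = (2/5)^n * u[n]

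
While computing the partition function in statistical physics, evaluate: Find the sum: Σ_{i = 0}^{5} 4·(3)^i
Geometric series: S=a(1 - r^n)/(1 - r)
a=4, r=3, n=6
S=4(1 - 729)/-2=1456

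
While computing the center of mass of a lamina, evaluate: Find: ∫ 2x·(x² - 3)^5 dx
Let u=x² - 3, du=2x dx
∫ u^5 du=u^6/6+C

Answer: (x² - 3)^6/6+C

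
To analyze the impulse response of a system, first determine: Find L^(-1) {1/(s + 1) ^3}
L^(-1){1/(s-a)^n} = t^(n-1)·e^(at)/(n-1)!
Here a = -1, n = 3: t^2·e^(-t)/2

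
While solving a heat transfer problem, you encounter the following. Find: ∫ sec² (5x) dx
Since d/dx[tan(5x)]=5sec²(5x), integral=tan(5x)/5+C

Answer: (1/5)tan(5x)+C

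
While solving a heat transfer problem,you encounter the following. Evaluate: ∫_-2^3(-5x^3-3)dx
Step 1: Find antiderivative F(x) = (-5/4)x^4 - 3x
Step 2: F(3) - F(-2) = -441/4 - (-14) = -385/4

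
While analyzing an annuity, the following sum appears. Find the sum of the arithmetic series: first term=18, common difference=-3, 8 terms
Last term: a_n=18+(8-1)·-3=-3
Sum=n(a_1+a_n)/2=8(18+(-3))/2=60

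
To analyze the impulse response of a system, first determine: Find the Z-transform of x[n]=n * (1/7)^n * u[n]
Using the property Z{n*a^n*u[n]} = az/(z-a)^2
With a = 1/7: X(z) = (1/7)z/(z - 1/7)^2, |z| > 1/7

Answer: (1/7)z/(z - 1/7)^2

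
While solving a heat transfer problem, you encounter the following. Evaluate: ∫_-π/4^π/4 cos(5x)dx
Antiderivative: sin(5x)/5
Evaluate at bounds: [sin(5·π/4)/5] - [sin(5·-π/4)/5]
=((-√2/2) - (√2/2))/5=-√2/5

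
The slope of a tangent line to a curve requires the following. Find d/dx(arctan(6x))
d/dx[arctan(u)] = u'/(1 + u²), u = 6x, u' = 6

Answer: 6/(1 + 36x²)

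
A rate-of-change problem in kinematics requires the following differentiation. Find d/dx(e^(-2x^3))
Chain rule: d/dx[e^u]=e^u · u' where u=-2x^3
u'=-6x^2

Answer: -6x^2·e^(-2x^3)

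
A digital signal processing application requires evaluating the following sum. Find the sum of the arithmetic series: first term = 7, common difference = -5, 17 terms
Last term: a_n = 7+(17-1)·-5 = -73
Sum = n(a_1+a_n)/2 = 17(7+(-73))/2 = -561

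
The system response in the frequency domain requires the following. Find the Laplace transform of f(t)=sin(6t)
L{sin(wt)}=w/(s²+w²)
L{sin(6t)}=6/(s²+36)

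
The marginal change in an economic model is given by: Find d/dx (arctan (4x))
d/dx[arctan(u)] = u'/(1 + u²), u = 4x, u' = 4

Answer: 4/(1 + 16x²)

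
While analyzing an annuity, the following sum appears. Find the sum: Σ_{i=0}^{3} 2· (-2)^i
Geometric series: S=a(1 - r^n)/(1 - r)
a=2, r=-2, n=4
S=2(1 - 16)/3=-10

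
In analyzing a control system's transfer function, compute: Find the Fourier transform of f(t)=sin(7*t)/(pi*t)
sin(W * t)/(pi * t) = (W/pi) * sinc(W * t/pi) is the impulse response of the ideal low-pass filter with cutoff W (here W = 7).
Its Fourier transform is a rectangular function:
F(omega) = 1 for |omega| < 7, 0 otherwise

Answer: rect(omega/14) [i.e., 1 for |omega| < 7, 0 otherwise]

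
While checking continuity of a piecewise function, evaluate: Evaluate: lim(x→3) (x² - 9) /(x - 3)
Factor: (x² - 9)=(x-3)(x + 3)
Cancel (x-3): lim(x→3) (x + 3)=6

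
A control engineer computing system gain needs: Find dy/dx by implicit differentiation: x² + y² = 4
Differentiate both sides: 2x+2y·(dy/dx)=0
Solve: dy/dx=-2x/(2y)=-x/y

Answer: dy/dx=-x/y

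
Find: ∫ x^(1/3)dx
Power rule: ∫ x^(1/3) dx = x^(4/3)/(4/3)+C

Answer: (3/4)·x^(4/3)+C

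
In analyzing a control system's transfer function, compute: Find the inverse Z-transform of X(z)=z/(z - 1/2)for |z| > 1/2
Standard pair: z/(z-a) <-> a^n*u[n] for causal signals
With a = 1/2: x[n] = (1/2)^n*u[n]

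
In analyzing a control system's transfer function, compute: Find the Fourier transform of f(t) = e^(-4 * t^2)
The Fourier transform of a Gaussian e^(-a*t^2) is sqrt(pi/a)*e^(-omega^2/(4a)).
With a=4: F(omega)=sqrt(pi)/2*e^(-omega^2/16)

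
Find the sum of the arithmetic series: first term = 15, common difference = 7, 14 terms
Last term: a_n=15+(14-1)·7=106
Sum=n(a_1+a_n)/2=14(15+106)/2=847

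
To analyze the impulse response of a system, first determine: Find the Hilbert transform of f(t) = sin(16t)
The Hilbert transform shifts each frequency component by -pi/2.
H{sin(wt)}=-cos(wt)
With w=16: H{sin(16t)}=-cos(16t)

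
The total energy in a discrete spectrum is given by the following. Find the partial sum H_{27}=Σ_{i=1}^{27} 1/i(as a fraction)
H_27=1+1/2+1/3+...+1/27
=312536252003/80313433200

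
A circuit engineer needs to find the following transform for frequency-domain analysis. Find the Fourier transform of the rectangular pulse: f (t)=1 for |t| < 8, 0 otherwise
F(omega) = integral from -8 to 8 of e^(-j*omega*t) dt
= 2*sin(8*omega)/omega = 16*sinc(8*omega/pi)

Answer: 2*sin(8*omega)/omega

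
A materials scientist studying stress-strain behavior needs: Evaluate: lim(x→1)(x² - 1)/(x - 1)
Factor: (x² - 1) = (x-1)(x+1)
Cancel (x-1): lim(x→1) (x+1) = 2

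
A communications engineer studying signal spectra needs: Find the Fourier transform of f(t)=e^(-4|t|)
Using the standard pair: F{e^(-a|t|)}=2a/(a^2 + omega^2)
With a=4: F(omega)=8/(16 + omega^2)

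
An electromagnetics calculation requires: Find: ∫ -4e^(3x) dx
Since d/dx[e^(3x)] = 3e^(3x), we get -4/3 e^(3x)+C

Answer: (-4/3)e^(3x)+C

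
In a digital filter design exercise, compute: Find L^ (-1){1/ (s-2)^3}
L^(-1){1/(s-a)^n} = t^(n-1)·e^(at)/(n-1)!
Here a = 2, n = 3: t^2·e^(2t)/2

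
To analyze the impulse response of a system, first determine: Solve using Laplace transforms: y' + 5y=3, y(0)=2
Take L of both sides: sY(s) - 2 + 5Y(s)=3/s
Y(s)(s + 5)=3/s + 2
Y(s)=3/(s(s + 5)) + 2/(s + 5)
Partial fractions: 3/(s(s + 5))=(3/5)/s - (3/5)/(s + 5)
So Y(s)=(3/5)/s + (7/5)/(s + 5)
Inverse transform (L^(-1){1/s}=1, L^(-1){1/(s + 5)}=e^(-5t)):

Answer: y(t)=3/5 + (7/5)·e^(-5t)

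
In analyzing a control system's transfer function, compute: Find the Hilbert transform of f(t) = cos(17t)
The Hilbert transform shifts each frequency component by -pi/2.
H{cos(wt)} = sin(wt)
With w = 17: H{cos(17t)} = sin(17t)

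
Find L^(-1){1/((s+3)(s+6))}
Partial fractions: 1/((s + 3)(s + 6)) = A/(s + 3) + B/(s + 6)
Cover-up: A = 1/(s + 6)|_{s = -3} = 1/3; B = 1/(s + 3)|_{s = -6} = -1/3
L^(-1) = (1/3)e^(-3t) - (1/3)e^(-6t)

Answer: (1/3)(e^(-3t) - e^(-6t))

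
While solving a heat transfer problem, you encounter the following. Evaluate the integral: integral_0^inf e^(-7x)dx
integral_0^inf e^(-7x) dx=[-1/7 * e^(-7x)]_0^inf
=0 - (-1/7)=1/7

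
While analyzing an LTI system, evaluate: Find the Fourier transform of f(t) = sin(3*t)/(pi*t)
sin(W * t)/(pi * t)=(W/pi) * sinc(W * t/pi) is the impulse response of the ideal low-pass filter with cutoff W (here W=3).
Its Fourier transform is a rectangular function:
F(omega)=1 for |omega| < 3, 0 otherwise

Answer: rect(omega/6) [i.e., 1 for |omega| < 3, 0 otherwise]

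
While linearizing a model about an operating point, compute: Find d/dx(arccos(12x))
d/dx[arccos(u)] = -u'/√(1-u²), u = 12x, u' = 12

Answer: -12/√(1-144x²)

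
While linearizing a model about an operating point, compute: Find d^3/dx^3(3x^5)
Apply power rule 3 times:
d^1: 15x^4
d^2: 60x^3
d^3: 180x^2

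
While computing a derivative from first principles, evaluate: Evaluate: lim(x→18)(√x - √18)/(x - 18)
Multiply by conjugate (√x+√18)/(√x+√18):
= (x - 18)/((x - 18)(√x+√18)) = 1/(√x+√18)
As x → 18: 1/(2√18)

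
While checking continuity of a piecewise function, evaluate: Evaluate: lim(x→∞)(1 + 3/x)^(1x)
Rewrite as [(1+3/x)^x]^1.
lim(1+3/x)^x=e^3, so limit=(e^3)^1=e^3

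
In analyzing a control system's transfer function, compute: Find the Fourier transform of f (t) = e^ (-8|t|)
Using the standard pair: F{e^(-a|t|)} = 2a/(a^2+omega^2)
With a = 8: F(omega) = 16/(64+omega^2)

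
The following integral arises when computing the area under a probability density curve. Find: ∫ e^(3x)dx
Since d/dx[e^(3x)]=3e^(3x), we get 1/3 e^(3x) + C

Answer: (1/3)e^(3x) + C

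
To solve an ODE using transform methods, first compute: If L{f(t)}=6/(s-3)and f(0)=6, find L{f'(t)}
L{f'(t)} = s·F(s) - f(0) = 6s/(s-3) - 6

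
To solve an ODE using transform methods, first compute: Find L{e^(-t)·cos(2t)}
First shifting: L{e^(at)f(t)}=F(s-a)
L{cos(2t)}=s/(s² + 4)
Shift: (s + 1)/((s + 1)² + 4)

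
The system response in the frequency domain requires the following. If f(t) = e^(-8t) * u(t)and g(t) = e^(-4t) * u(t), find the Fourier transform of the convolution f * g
By the convolution theorem: F{f * g}=F(omega) * G(omega)
F(omega)=1/(8+j * omega), G(omega)=1/(4+j * omega)
F{f * g}=1/((8+j * omega)(4+j * omega))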